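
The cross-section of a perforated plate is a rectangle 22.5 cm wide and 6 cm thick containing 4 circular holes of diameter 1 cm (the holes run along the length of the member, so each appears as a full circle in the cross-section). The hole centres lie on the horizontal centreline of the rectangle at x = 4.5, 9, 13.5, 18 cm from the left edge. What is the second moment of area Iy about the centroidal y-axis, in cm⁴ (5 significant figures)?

Iy ≈ 5615.6 cm⁴

Decompose the section into non-overlapping parts with the origin at the bottom-left of its bounding rectangle.
Plate: 22.5 × 6, A = 135 cm², x = 11.25 cm, Ī = 5695.313 cm⁴.
Hole 1 (subtracted): ⌀1, A = 0.7853982 cm², x = 4.5 cm, Ī = 0.04908739 cm⁴.
Hole 2 (subtracted): ⌀1, A = 0.7853982 cm², x = 9 cm, Ī = 0.04908739 cm⁴.
Hole 3 (subtracted): ⌀1, A = 0.7853982 cm², x = 13.5 cm, Ī = 0.04908739 cm⁴.
Hole 4 (subtracted): ⌀1, A = 0.7853982 cm², x = 18 cm, Ī = 0.04908739 cm⁴.
By symmetry the centroid is at mid-width, x̄ = 11.25 cm.
Transfer each piece to the centroidal y-axis using Ī + A·d² with d = x − 11.25:
  plate: d = 0 cm → contributes +5695.313 cm⁴
  hole 1: d = -6.75 cm → contributes −35.83379 cm⁴
  hole 2: d = -2.25 cm → contributes −4.025166 cm⁴
  hole 3: d = 2.25 cm → contributes −4.025166 cm⁴
  hole 4: d = 6.75 cm → contributes −35.83379 cm⁴
Total I = 5615.595 cm⁴.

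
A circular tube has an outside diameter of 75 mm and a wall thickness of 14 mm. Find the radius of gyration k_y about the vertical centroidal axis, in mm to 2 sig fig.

k_y ≈ 22 mm

Treat the section as a set of non-overlapping primitives; coordinates are from the bounding-box lower-left.
Outer circle: ⌀75, A = 4 418 mm², x = 37.5 mm, Ī = 1 553 156 mm⁴.
Bore (subtracted): ⌀47, A = 1 735 mm², x = 37.5 mm, Ī = 239 531 mm⁴.
By symmetry the centroid is at mid-width, x̄ = 37.5 mm.
All pieces are centred on the vertical centroidal axis, so I = ΣĪ (holes subtracted) = 1 313 625 mm⁴.
Radius of gyration: k = √(I/A) = √(1 313 625 / 2 683) = 22.13 mm.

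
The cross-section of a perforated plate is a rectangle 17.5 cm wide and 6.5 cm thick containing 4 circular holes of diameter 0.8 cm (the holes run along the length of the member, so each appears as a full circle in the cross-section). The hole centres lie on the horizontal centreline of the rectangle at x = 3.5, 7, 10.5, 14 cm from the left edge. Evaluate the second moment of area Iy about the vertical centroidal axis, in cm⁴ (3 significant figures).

Iy ≈ 2870 cm⁴

Decompose the section into non-overlapping parts with the origin at the bottom-left of its bounding rectangle.
Plate: 17.5 × 6.5, A = 113.75 cm², x = 8.75 cm, Ī = 2 903 cm⁴.
Hole 1 (subtracted): ⌀0.8, A = 0.50265 cm², x = 3.5 cm, Ī = 0.020106 cm⁴.
Hole 2 (subtracted): ⌀0.8, A = 0.50265 cm², x = 7 cm, Ī = 0.020106 cm⁴.
Hole 3 (subtracted): ⌀0.8, A = 0.50265 cm², x = 10.5 cm, Ī = 0.020106 cm⁴.
Hole 4 (subtracted): ⌀0.8, A = 0.50265 cm², x = 14 cm, Ī = 0.020106 cm⁴.
By symmetry the centroid is at mid-width, x̄ = 8.75 cm.
Transfer each piece to the vertical centroidal axis using Ī + A·d² with d = x − 8.75:
  plate: d = 0 cm → contributes +2 903 cm⁴
  hole 1: d = -5.25 cm → contributes −13.875 cm⁴
  hole 2: d = -1.75 cm → contributes −1.5595 cm⁴
  hole 3: d = 1.75 cm → contributes −1.5595 cm⁴
  hole 4: d = 5.25 cm → contributes −13.875 cm⁴
Total I = 2872.1 cm⁴.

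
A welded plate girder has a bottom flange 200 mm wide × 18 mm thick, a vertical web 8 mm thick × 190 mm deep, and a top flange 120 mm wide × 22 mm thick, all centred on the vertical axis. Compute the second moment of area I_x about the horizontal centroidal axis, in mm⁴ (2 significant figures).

I_x ≈ 7.2 × 10⁷ mm⁴

Decompose the section into non-overlapping parts with the origin at the bottom-left of its bounding rectangle.
Bottom plate: 200 × 18, A = 3 600 mm², y = 9 mm, Ī = 97 200 mm⁴.
Web plate: 8 × 190, A = 1 520 mm², y = 113 mm, Ī = 4 572 667 mm⁴.
Top plate: 120 × 22, A = 2 640 mm², y = 219 mm, Ī = 106 480 mm⁴.
Centroid: ȳ = ΣA·y / ΣA = 100.8 mm.
Transfer each piece to the horizontal centroidal axis using Ī + A·d² with d = y − 100.8:
  bottom plate: d = -91.81 mm → contributes +30 444 804 mm⁴
  web plate: d = 12.19 mm → contributes +4 798 368 mm⁴
  top plate: d = 118.2 mm → contributes +36 981 547 mm⁴
Total I = 72 224 719 mm⁴.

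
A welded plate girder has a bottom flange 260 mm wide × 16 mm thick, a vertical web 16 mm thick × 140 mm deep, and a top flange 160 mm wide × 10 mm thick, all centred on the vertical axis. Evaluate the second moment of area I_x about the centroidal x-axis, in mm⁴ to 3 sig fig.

Split into non-overlapping primitives; take the origin at the lower-left of the bounding box.
Bottom plate: 260 × 16, A = 4 160 mm², y = 8 mm, Ī = 88 747 mm⁴.
Web plate: 16 × 140, A = 2 240 mm², y = 86 mm, Ī = 3 658 667 mm⁴.
Top plate: 160 × 10, A = 1 600 mm², y = 161 mm, Ī = 13 333 mm⁴.
Centroid: ȳ = ΣA·y / ΣA = 60.44 mm.
Transfer each piece to the centroidal x-axis using Ī + A·d² with d = y − 60.44:
  bottom plate: d = -52.44 mm → contributes +11 528 554 mm⁴
  web plate: d = 25.56 mm → contributes +5 122 089 mm⁴
  top plate: d = 100.56 mm → contributes +16 193 035 mm⁴
Total I = 32 843 678 mm⁴.

I_x ≈ 3.28 × 10⁷ mm⁴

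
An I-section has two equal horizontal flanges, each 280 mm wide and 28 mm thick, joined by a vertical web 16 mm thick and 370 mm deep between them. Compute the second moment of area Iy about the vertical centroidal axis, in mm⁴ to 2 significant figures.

Iy ≈ 1.0 × 10⁸ mm⁴

Split into non-overlapping primitives; take the origin at the lower-left of the bounding box.
Bottom flange: 280 × 28, A = 7 840 mm², x = 140 mm, Ī = 51 221 333 mm⁴.
Web: 16 × 370, A = 5 920 mm², x = 140 mm, Ī = 126 293 mm⁴.
Top flange: 280 × 28, A = 7 840 mm², x = 140 mm, Ī = 51 221 333 mm⁴.
By symmetry the centroid is at mid-width, x̄ = 140 mm.
All pieces are centred on the vertical centroidal axis, so I = ΣĪ = 102 568 960 mm⁴.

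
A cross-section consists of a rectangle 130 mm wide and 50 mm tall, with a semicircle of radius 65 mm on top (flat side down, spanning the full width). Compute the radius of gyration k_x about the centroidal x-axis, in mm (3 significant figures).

Decompose the section into non-overlapping parts with the origin at the bottom-left of its bounding rectangle.
Rectangular body: 130 × 50, A = 6 500 mm², y = 25 mm, Ī = 1 354 167 mm⁴.
Semicircular cap: semicircle r = 65, A = 6636.6 mm², y = 77.587 mm, Ī = 1 959 230 mm⁴.
Centroid: ȳ = ΣA·y / ΣA = 51.567 mm.
Transfer each piece to the centroidal x-axis using Ī + A·d² with d = y − 51.567:
  rectangular body: d = -26.567 mm → contributes +5 941 857 mm⁴
  semicircular cap: d = 26.02 mm → contributes +6 452 483 mm⁴
Total I = 12 394 339 mm⁴.
Radius of gyration: k = √(I/A) = √(12 394 339 / 13 137) = 30.716 mm.

k_x ≈ 30.7 mm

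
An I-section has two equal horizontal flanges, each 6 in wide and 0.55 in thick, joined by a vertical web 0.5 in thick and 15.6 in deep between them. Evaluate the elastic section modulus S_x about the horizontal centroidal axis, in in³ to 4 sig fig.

S_x ≈ 70.50 in³

Split into non-overlapping primitives; take the origin at the lower-left of the bounding box.
Bottom flange: 6 × 0.55, A = 3.3 in², y = 0.275 in, Ī = 0.0831875 in⁴.
Web: 0.5 × 15.6, A = 7.8 in², y = 8.35 in, Ī = 158.184 in⁴.
Top flange: 6 × 0.55, A = 3.3 in², y = 16.425 in, Ī = 0.0831875 in⁴.
By symmetry the centroid is at mid-height, ȳ = 8.35 in.
Transfer each piece to the horizontal centroidal axis using Ī + A·d² with d = y − 8.35:
  bottom flange: d = -8.075 in → contributes +215.262 in⁴
  web: d = 0 in → contributes +158.184 in⁴
  top flange: d = 8.075 in → contributes +215.262 in⁴
Total I = 588.708 in⁴.
Extreme fibre distance c = 8.35 in; S = I/c = 70.5039 in³.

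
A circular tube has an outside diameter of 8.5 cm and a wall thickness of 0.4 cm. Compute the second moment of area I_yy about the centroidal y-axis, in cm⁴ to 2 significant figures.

Treat the section as a set of non-overlapping primitives; coordinates are from the bounding-box lower-left.
Outer circle: ⌀8.5, A = 56.75 cm², x = 4.25 cm, Ī = 256.2 cm⁴.
Bore (subtracted): ⌀7.7, A = 46.57 cm², x = 4.25 cm, Ī = 172.6 cm⁴.
By symmetry the centroid is at mid-width, x̄ = 4.25 cm.
All pieces are centred on the centroidal y-axis, so I = ΣĪ (holes subtracted) = 83.68 cm⁴.

I_yy ≈ 84 cm⁴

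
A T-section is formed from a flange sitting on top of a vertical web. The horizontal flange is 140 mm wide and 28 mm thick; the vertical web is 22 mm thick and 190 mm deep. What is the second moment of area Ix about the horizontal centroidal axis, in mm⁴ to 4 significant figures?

Ix ≈ 3.687 × 10⁷ mm⁴

Treat the section as a set of non-overlapping primitives; coordinates are from the bounding-box lower-left.
Flange: 140 × 28, A = 3 920 mm², y = 204 mm, Ī = 256 107 mm⁴.
Web: 22 × 190, A = 4 180 mm², y = 95 mm, Ī = 12 574 833 mm⁴.
Centroid: ȳ = ΣA·y / ΣA = 147.751 mm.
Transfer each piece to the horizontal centroidal axis using Ī + A·d² with d = y − 147.751:
  flange: d = 56.2494 mm → contributes +12 658 959 mm⁴
  web: d = -52.7506 mm → contributes +24 206 217 mm⁴
Total I = 36 865 176 mm⁴.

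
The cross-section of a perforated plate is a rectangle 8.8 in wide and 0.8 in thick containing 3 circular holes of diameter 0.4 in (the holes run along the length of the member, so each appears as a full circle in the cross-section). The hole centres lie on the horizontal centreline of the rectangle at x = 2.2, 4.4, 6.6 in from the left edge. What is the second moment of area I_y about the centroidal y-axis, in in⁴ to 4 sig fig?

I_y ≈ 44.21 in⁴

Break the section into simple shapes (no overlaps), measuring from the bottom-left corner of the bounding box.
Plate: 8.8 × 0.8, A = 7.04 in², x = 4.4 in, Ī = 45.4315 in⁴.
Hole 1 (subtracted): ⌀0.4, A = 0.125664 in², x = 2.2 in, Ī = 0.00125664 in⁴.
Hole 2 (subtracted): ⌀0.4, A = 0.125664 in², x = 4.4 in, Ī = 0.00125664 in⁴.
Hole 3 (subtracted): ⌀0.4, A = 0.125664 in², x = 6.6 in, Ī = 0.00125664 in⁴.
By symmetry the centroid is at mid-width, x̄ = 4.4 in.
Transfer each piece to the centroidal y-axis using Ī + A·d² with d = x − 4.4:
  plate: d = 0 in → contributes +45.4315 in⁴
  hole 1: d = -2.2 in → contributes −0.609469 in⁴
  hole 2: d = 0 in → contributes −0.00125664 in⁴
  hole 3: d = 2.2 in → contributes −0.609469 in⁴
Total I = 44.2113 in⁴.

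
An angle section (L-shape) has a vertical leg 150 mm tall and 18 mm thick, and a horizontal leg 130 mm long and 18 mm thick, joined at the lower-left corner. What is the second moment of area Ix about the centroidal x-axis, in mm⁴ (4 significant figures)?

Decompose the section into non-overlapping parts with the origin at the bottom-left of its bounding rectangle.
Vertical leg: 18 × 150, A = 2 700 mm², y = 75 mm, Ī = 5 062 500 mm⁴.
Horizontal leg (remainder): 112 × 18, A = 2 016 mm², y = 9 mm, Ī = 54 432 mm⁴.
Centroid: ȳ = ΣA·y / ΣA = 46.7863 mm.
Transfer each piece to the centroidal x-axis using Ī + A·d² with d = y − 46.7863:
  vertical leg: d = 28.2137 mm → contributes +7 211 741 mm⁴
  horizontal leg (remainder): d = -37.7863 mm → contributes +2 932 880 mm⁴
Total I = 10 144 621 mm⁴.

Ix ≈ 1.014 × 10⁷ mm⁴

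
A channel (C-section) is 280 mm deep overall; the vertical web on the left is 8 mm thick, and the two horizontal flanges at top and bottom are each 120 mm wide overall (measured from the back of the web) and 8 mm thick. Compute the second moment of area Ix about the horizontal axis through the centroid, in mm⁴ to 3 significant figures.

Ix ≈ 4.78 × 10⁷ mm⁴

Treat the section as a set of non-overlapping primitives; coordinates are from the bounding-box lower-left.
Web: 8 × 280, A = 2 240 mm², y = 140 mm, Ī = 14 634 667 mm⁴.
Top flange (beyond web): 112 × 8, A = 896 mm², y = 276 mm, Ī = 4778.7 mm⁴.
Bottom flange (beyond web): 112 × 8, A = 896 mm², y = 4 mm, Ī = 4778.7 mm⁴.
By symmetry the centroid is at mid-height, ȳ = 140 mm.
Transfer each piece to the horizontal axis through the centroid using Ī + A·d² with d = y − 140:
  web: d = 0 mm → contributes +14 634 667 mm⁴
  top flange (beyond web): d = 136 mm → contributes +16 577 195 mm⁴
  bottom flange (beyond web): d = -136 mm → contributes +16 577 195 mm⁴
Total I = 47 789 056 mm⁴.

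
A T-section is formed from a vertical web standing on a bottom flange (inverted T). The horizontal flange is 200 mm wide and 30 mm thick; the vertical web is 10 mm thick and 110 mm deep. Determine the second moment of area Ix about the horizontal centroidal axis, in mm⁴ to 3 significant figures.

Split into non-overlapping primitives; take the origin at the lower-left of the bounding box.
Flange: 200 × 30, A = 6 000 mm², y = 15 mm, Ī = 450 000 mm⁴.
Web: 10 × 110, A = 1 100 mm², y = 85 mm, Ī = 1 109 167 mm⁴.
Centroid: ȳ = ΣA·y / ΣA = 25.845 mm.
Transfer each piece to the horizontal centroidal axis using Ī + A·d² with d = y − 25.845:
  flange: d = -10.845 mm → contributes +1 155 693 mm⁴
  web: d = 59.155 mm → contributes +4 958 403 mm⁴
Total I = 6 114 096 mm⁴.

Ix ≈ 6.11 × 10⁶ mm⁴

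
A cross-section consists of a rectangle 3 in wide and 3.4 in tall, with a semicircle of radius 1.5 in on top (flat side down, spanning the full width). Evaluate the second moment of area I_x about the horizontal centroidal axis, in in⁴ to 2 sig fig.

I_x ≈ 25 in⁴

Break the section into simple shapes (no overlaps), measuring from the bottom-left corner of the bounding box.
Rectangular body: 3 × 3.4, A = 10.2 in², y = 1.7 in, Ī = 9.826 in⁴.
Semicircular cap: semicircle r = 1.5, A = 3.534 in², y = 4.037 in, Ī = 0.5556 in⁴.
Centroid: ȳ = ΣA·y / ΣA = 2.301 in.
Transfer each piece to the horizontal centroidal axis using Ī + A·d² with d = y − 2.301:
  rectangular body: d = -0.6013 in → contributes +13.51 in⁴
  semicircular cap: d = 1.735 in → contributes +11.2 in⁴
Total I = 24.71 in⁴.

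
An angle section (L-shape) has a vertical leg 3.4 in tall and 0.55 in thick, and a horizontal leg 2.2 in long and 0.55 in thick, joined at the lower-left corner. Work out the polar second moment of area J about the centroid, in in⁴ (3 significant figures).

Break the section into simple shapes (no overlaps), measuring from the bottom-left corner of the bounding box.
Vertical leg: 0.55 × 3.4, A = 1.87 in², y = 1.7 in, Ī = 1.8014 in⁴.
Horizontal leg (remainder): 1.65 × 0.55, A = 0.9075 in², y = 0.275 in, Ī = 0.022877 in⁴.
Centroid: ȳ = ΣA·y / ΣA = 1.2344 in.
Transfer each piece to the centroidal x-axis using Ī + A·d² with d = y − 1.2344:
  vertical leg: d = 0.46559 in → contributes +2.2068 in⁴
  horizontal leg (remainder): d = -0.95941 in → contributes +0.85819 in⁴
Total I = 3.065 in⁴.
For the y-axis: x̄ = 0.63441 in.
Repeating about the centroidal y-axis gives I_y = 0.99233 in⁴.
Polar second moment: J = I_x + I_y = 4.0573 in⁴.

J ≈ 4.06 in⁴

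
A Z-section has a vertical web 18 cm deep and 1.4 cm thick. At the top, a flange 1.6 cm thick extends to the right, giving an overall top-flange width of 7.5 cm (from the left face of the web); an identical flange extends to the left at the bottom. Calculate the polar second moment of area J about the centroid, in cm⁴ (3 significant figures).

Break the section into simple shapes (no overlaps), measuring from the bottom-left corner of the bounding box.
Web: 1.4 × 18, A = 25.2 cm², y = 9 cm, Ī = 680.4 cm⁴.
Top flange (beyond web): 6.1 × 1.6, A = 9.76 cm², y = 17.2 cm, Ī = 2.0821 cm⁴.
Bottom flange (beyond web): 6.1 × 1.6, A = 9.76 cm², y = 0.8 cm, Ī = 2.0821 cm⁴.
Centroid: ȳ = ΣA·y / ΣA = 9 cm.
Transfer each piece to the centroidal x-axis using Ī + A·d² with d = y − 9:
  web: d = 0 cm → contributes +680.4 cm⁴
  top flange (beyond web): d = 8.2 cm → contributes +658.34 cm⁴
  bottom flange (beyond web): d = -8.2 cm → contributes +658.34 cm⁴
Total I = 1997.1 cm⁴.
For the y-axis: x̄ = 6.8 cm.
Repeating about the centroidal y-axis gives I_y = 339.14 cm⁴.
Polar second moment: J = I_x + I_y = 2336.2 cm⁴.

J ≈ 2340 cm⁴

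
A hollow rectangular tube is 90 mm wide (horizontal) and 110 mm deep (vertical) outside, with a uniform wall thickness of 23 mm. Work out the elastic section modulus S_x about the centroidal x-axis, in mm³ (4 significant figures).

S_x ≈ 1.640 × 10⁵ mm³

Split into non-overlapping primitives; take the origin at the lower-left of the bounding box.
Outer rectangle: 90 × 110, A = 9 900 mm², y = 55 mm, Ī = 9 982 500 mm⁴.
Inner void (subtracted): 44 × 64, A = 2 816 mm², y = 55 mm, Ī = 961 195 mm⁴.
By symmetry the centroid is at mid-height, ȳ = 55 mm.
All pieces are centred on the centroidal x-axis, so I = ΣĪ (holes subtracted) = 9 021 305 mm⁴.
Extreme fibre distance c = 55 mm; S = I/c = 164 024 mm³.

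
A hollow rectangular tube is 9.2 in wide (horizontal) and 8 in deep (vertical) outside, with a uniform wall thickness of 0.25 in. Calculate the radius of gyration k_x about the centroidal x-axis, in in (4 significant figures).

k_x ≈ 3.222 in

Split into non-overlapping primitives; take the origin at the lower-left of the bounding box.
Outer rectangle: 9.2 × 8, A = 73.6 in², y = 4 in, Ī = 392.533 in⁴.
Inner void (subtracted): 8.7 × 7.5, A = 65.25 in², y = 4 in, Ī = 305.859 in⁴.
By symmetry the centroid is at mid-height, ȳ = 4 in.
All pieces are centred on the centroidal x-axis, so I = ΣĪ (holes subtracted) = 86.674 in⁴.
Radius of gyration: k = √(I/A) = √(86.674 / 8.35) = 3.22182 in.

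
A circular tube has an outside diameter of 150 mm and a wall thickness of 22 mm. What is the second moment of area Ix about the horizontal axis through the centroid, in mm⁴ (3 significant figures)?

Ix ≈ 1.87 × 10⁷ mm⁴

Treat the section as a set of non-overlapping primitives; coordinates are from the bounding-box lower-left.
Outer circle: ⌀150, A = 17 671 mm², y = 75 mm, Ī = 24 850 489 mm⁴.
Bore (subtracted): ⌀106, A = 8824.7 mm², y = 75 mm, Ī = 6 197 169 mm⁴.
By symmetry the centroid is at mid-height, ȳ = 75 mm.
All pieces are centred on the horizontal axis through the centroid, so I = ΣĪ (holes subtracted) = 18 653 319 mm⁴.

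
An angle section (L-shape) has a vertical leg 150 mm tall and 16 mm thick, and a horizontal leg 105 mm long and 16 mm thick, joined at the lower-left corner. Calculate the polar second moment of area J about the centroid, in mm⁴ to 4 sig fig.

Split into non-overlapping primitives; take the origin at the lower-left of the bounding box.
Vertical leg: 16 × 150, A = 2 400 mm², y = 75 mm, Ī = 4 500 000 mm⁴.
Horizontal leg (remainder): 89 × 16, A = 1 424 mm², y = 8 mm, Ī = 30378.7 mm⁴.
Centroid: ȳ = ΣA·y / ΣA = 50.0502 mm.
Transfer each piece to the centroidal x-axis using Ī + A·d² with d = y − 50.0502:
  vertical leg: d = 24.9498 mm → contributes +5 993 981 mm⁴
  horizontal leg (remainder): d = -42.0502 mm → contributes +2 548 324 mm⁴
Total I = 8 542 305 mm⁴.
For the y-axis: x̄ = 27.5502 mm.
Repeating about the centroidal y-axis gives I_y = 3 454 485 mm⁴.
Polar second moment: J = I_x + I_y = 11 996 790 mm⁴.

J ≈ 1.200 × 10⁷ mm⁴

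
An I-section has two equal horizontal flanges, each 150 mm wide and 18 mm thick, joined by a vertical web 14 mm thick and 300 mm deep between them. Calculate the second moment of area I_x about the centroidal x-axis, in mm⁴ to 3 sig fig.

Decompose the section into non-overlapping parts with the origin at the bottom-left of its bounding rectangle.
Bottom flange: 150 × 18, A = 2 700 mm², y = 9 mm, Ī = 72 900 mm⁴.
Web: 14 × 300, A = 4 200 mm², y = 168 mm, Ī = 31 500 000 mm⁴.
Top flange: 150 × 18, A = 2 700 mm², y = 327 mm, Ī = 72 900 mm⁴.
By symmetry the centroid is at mid-height, ȳ = 168 mm.
Transfer each piece to the centroidal x-axis using Ī + A·d² with d = y − 168:
  bottom flange: d = -159 mm → contributes +68 331 600 mm⁴
  web: d = 0 mm → contributes +31 500 000 mm⁴
  top flange: d = 159 mm → contributes +68 331 600 mm⁴
Total I = 168 163 200 mm⁴.

I_x ≈ 1.68 × 10⁸ mm⁴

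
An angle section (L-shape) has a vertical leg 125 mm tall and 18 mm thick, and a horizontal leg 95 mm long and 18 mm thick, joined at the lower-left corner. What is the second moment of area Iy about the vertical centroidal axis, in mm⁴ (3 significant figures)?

Treat the section as a set of non-overlapping primitives; coordinates are from the bounding-box lower-left.
Vertical leg: 18 × 125, A = 2 250 mm², x = 9 mm, Ī = 60 750 mm⁴.
Horizontal leg (remainder): 77 × 18, A = 1 386 mm², x = 56.5 mm, Ī = 684 800 mm⁴.
Centroid: x̄ = ΣA·x / ΣA = 27.106 mm.
Transfer each piece to the vertical centroidal axis using Ī + A·d² with d = x − 27.106:
  vertical leg: d = -18.106 mm → contributes +798 397 mm⁴
  horizontal leg (remainder): d = 29.394 mm → contributes +1 882 278 mm⁴
Total I = 2 680 675 mm⁴.

Iy ≈ 2.68 × 10⁶ mm⁴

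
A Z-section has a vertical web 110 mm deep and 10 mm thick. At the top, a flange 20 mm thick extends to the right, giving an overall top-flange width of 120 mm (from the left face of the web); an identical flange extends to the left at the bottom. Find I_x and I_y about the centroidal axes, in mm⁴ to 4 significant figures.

I_x ≈ 1.017 × 10⁷ mm⁴, I_y ≈ 2.029 × 10⁷ mm⁴

Split into non-overlapping primitives; take the origin at the lower-left of the bounding box.
Web: 10 × 110, A = 1 100 mm², y = 55 mm, Ī = 1 109 167 mm⁴.
Top flange (beyond web): 110 × 20, A = 2 200 mm², y = 100 mm, Ī = 73333.3 mm⁴.
Bottom flange (beyond web): 110 × 20, A = 2 200 mm², y = 10 mm, Ī = 73333.3 mm⁴.
Centroid: ȳ = ΣA·y / ΣA = 55 mm.
Transfer each piece to the centroidal x-axis using Ī + A·d² with d = y − 55:
  web: d = 0 mm → contributes +1 109 167 mm⁴
  top flange (beyond web): d = 45 mm → contributes +4 528 333 mm⁴
  bottom flange (beyond web): d = -45 mm → contributes +4 528 333 mm⁴
Total I = 10 165 833 mm⁴.
For the y-axis: x̄ = 115 mm.
Repeating about the centroidal y-axis gives I_y = 20 285 833 mm⁴.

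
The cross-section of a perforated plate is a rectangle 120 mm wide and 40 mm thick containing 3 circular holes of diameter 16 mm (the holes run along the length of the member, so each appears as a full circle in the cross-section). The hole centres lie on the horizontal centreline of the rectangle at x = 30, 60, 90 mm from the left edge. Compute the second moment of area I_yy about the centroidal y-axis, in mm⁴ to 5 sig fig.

I_yy ≈ 5.3884 × 10⁶ mm⁴

Treat the section as a set of non-overlapping primitives; coordinates are from the bounding-box lower-left.
Plate: 120 × 40, A = 4 800 mm², x = 60 mm, Ī = 5 760 000 mm⁴.
Hole 1 (subtracted): ⌀16, A = 201.0619 mm², x = 30 mm, Ī = 3216.991 mm⁴.
Hole 2 (subtracted): ⌀16, A = 201.0619 mm², x = 60 mm, Ī = 3216.991 mm⁴.
Hole 3 (subtracted): ⌀16, A = 201.0619 mm², x = 90 mm, Ī = 3216.991 mm⁴.
By symmetry the centroid is at mid-width, x̄ = 60 mm.
Transfer each piece to the centroidal y-axis using Ī + A·d² with d = x − 60:
  plate: d = 0 mm → contributes +5 760 000 mm⁴
  hole 1: d = -30 mm → contributes −184172.7 mm⁴
  hole 2: d = 0 mm → contributes −3216.991 mm⁴
  hole 3: d = 30 mm → contributes −184172.7 mm⁴
Total I = 5 388 438 mm⁴.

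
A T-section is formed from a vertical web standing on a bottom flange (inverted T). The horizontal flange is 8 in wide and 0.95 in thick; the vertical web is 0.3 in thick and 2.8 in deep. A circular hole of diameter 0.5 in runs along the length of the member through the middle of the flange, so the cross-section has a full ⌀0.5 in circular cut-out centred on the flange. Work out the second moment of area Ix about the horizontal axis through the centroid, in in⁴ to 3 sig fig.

Decompose the section into non-overlapping parts with the origin at the bottom-left of its bounding rectangle.
Flange: 8 × 0.95, A = 7.6 in², y = 0.475 in, Ī = 0.57158 in⁴.
Web: 0.3 × 2.8, A = 0.84 in², y = 2.35 in, Ī = 0.5488 in⁴.
Hole (subtracted): ⌀0.5, A = 0.19635 in², y = 0.475 in, Ī = 0.003068 in⁴.
Centroid: ȳ = ΣA·y / ΣA = 0.66606 in.
Transfer each piece to the horizontal axis through the centroid using Ī + A·d² with d = y − 0.66606:
  flange: d = -0.19106 in → contributes +0.849 in⁴
  web: d = 1.6839 in → contributes +2.9308 in⁴
  hole: d = -0.19106 in → contributes −0.010235 in⁴
Total I = 3.7695 in⁴.

Ix ≈ 3.77 in⁴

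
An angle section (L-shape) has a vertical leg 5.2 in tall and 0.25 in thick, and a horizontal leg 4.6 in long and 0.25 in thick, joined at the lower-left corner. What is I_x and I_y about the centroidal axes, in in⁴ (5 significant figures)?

I_x ≈ 6.5623 in⁴, I_y ≈ 4.8541 in⁴

Treat the section as a set of non-overlapping primitives; coordinates are from the bounding-box lower-left.
Vertical leg: 0.25 × 5.2, A = 1.3 in², y = 2.6 in, Ī = 2.929333 in⁴.
Horizontal leg (remainder): 4.35 × 0.25, A = 1.0875 in², y = 0.125 in, Ī = 0.005664063 in⁴.
Centroid: ȳ = ΣA·y / ΣA = 1.472644 in.
Transfer each piece to the centroidal x-axis using Ī + A·d² with d = y − 1.472644:
  vertical leg: d = 1.127356 in → contributes +4.581544 in⁴
  horizontal leg (remainder): d = -1.347644 in → contributes +1.980721 in⁴
Total I = 6.562265 in⁴.
For the y-axis: x̄ = 1.172644 in.
Repeating about the centroidal y-axis gives I_y = 4.854078 in⁴.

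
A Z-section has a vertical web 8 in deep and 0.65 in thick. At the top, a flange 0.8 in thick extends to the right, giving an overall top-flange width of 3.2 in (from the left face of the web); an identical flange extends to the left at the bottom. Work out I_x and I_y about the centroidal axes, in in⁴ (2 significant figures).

I_x ≈ 81 in⁴, I_y ≈ 13 in⁴

Treat the section as a set of non-overlapping primitives; coordinates are from the bounding-box lower-left.
Web: 0.65 × 8, A = 5.2 in², y = 4 in, Ī = 27.73 in⁴.
Top flange (beyond web): 2.55 × 0.8, A = 2.04 in², y = 7.6 in, Ī = 0.1088 in⁴.
Bottom flange (beyond web): 2.55 × 0.8, A = 2.04 in², y = 0.4 in, Ī = 0.1088 in⁴.
Centroid: ȳ = ΣA·y / ΣA = 4 in.
Transfer each piece to the centroidal x-axis using Ī + A·d² with d = y − 4:
  web: d = 0 in → contributes +27.73 in⁴
  top flange (beyond web): d = 3.6 in → contributes +26.55 in⁴
  bottom flange (beyond web): d = -3.6 in → contributes +26.55 in⁴
Total I = 80.83 in⁴.
For the y-axis: x̄ = 2.875 in.
Repeating about the centroidal y-axis gives I_y = 12.84 in⁴.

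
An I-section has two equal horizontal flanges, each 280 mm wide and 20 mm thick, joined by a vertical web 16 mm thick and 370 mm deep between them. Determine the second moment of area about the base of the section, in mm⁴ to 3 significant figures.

I_base ≈ 1.21 × 10⁹ mm⁴

Break the section into simple shapes (no overlaps), measuring from the bottom-left corner of the bounding box.
Bottom flange: 280 × 20, A = 5 600 mm², y = 10 mm, Ī = 186 667 mm⁴.
Web: 16 × 370, A = 5 920 mm², y = 205 mm, Ī = 67 537 333 mm⁴.
Top flange: 280 × 20, A = 5 600 mm², y = 400 mm, Ī = 186 667 mm⁴.
Transfer each piece to the base of the section using Ī + A·d² with d = y − 0:
  bottom flange: d = 10 mm → contributes +746 667 mm⁴
  web: d = 205 mm → contributes +316 325 333 mm⁴
  top flange: d = 400 mm → contributes +896 186 667 mm⁴
Total I = 1 213 258 667 mm⁴.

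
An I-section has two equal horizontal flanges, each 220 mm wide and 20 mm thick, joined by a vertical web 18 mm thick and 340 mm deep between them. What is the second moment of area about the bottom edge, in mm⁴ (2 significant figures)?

Decompose the section into non-overlapping parts with the origin at the bottom-left of its bounding rectangle.
Bottom flange: 220 × 20, A = 4 400 mm², y = 10 mm, Ī = 146 667 mm⁴.
Web: 18 × 340, A = 6 120 mm², y = 190 mm, Ī = 58 956 000 mm⁴.
Top flange: 220 × 20, A = 4 400 mm², y = 370 mm, Ī = 146 667 mm⁴.
Transfer each piece to the base of the section using Ī + A·d² with d = y − 0:
  bottom flange: d = 10 mm → contributes +586 667 mm⁴
  web: d = 190 mm → contributes +279 888 000 mm⁴
  top flange: d = 370 mm → contributes +602 506 667 mm⁴
Total I = 882 981 333 mm⁴.

I_base ≈ 8.8 × 10⁸ mm⁴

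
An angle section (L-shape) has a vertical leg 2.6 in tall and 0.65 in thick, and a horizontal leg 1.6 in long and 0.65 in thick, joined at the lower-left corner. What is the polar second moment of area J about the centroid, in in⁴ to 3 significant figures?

J ≈ 1.80 in⁴

Decompose the section into non-overlapping parts with the origin at the bottom-left of its bounding rectangle.
Vertical leg: 0.65 × 2.6, A = 1.69 in², y = 1.3 in, Ī = 0.95203 in⁴.
Horizontal leg (remainder): 0.95 × 0.65, A = 0.6175 in², y = 0.325 in, Ī = 0.021741 in⁴.
Centroid: ȳ = ΣA·y / ΣA = 1.0391 in.
Transfer each piece to the centroidal x-axis using Ī + A·d² with d = y − 1.0391:
  vertical leg: d = 0.26092 in → contributes +1.0671 in⁴
  horizontal leg (remainder): d = -0.71408 in → contributes +0.33661 in⁴
Total I = 1.4037 in⁴.
For the y-axis: x̄ = 0.53908 in.
Repeating about the centroidal y-axis gives I_y = 0.39539 in⁴.
Polar second moment: J = I_x + I_y = 1.7991 in⁴.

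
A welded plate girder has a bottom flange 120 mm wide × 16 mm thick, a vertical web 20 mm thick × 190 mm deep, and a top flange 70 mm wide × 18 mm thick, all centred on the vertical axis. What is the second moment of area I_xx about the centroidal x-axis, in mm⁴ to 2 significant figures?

Treat the section as a set of non-overlapping primitives; coordinates are from the bounding-box lower-left.
Bottom plate: 120 × 16, A = 1 920 mm², y = 8 mm, Ī = 40 960 mm⁴.
Web plate: 20 × 190, A = 3 800 mm², y = 111 mm, Ī = 11 431 667 mm⁴.
Top plate: 70 × 18, A = 1 260 mm², y = 215 mm, Ī = 34 020 mm⁴.
Centroid: ȳ = ΣA·y / ΣA = 101.4 mm.
Transfer each piece to the centroidal x-axis using Ī + A·d² with d = y − 101.4:
  bottom plate: d = -93.44 mm → contributes +16 804 997 mm⁴
  web plate: d = 9.559 mm → contributes +11 778 871 mm⁴
  top plate: d = 113.6 mm → contributes +16 282 460 mm⁴
Total I = 44 866 328 mm⁴.

I_xx ≈ 4.5 × 10⁷ mm⁴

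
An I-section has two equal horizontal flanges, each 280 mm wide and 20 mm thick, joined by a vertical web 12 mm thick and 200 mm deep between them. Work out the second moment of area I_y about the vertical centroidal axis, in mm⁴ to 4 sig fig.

Decompose the section into non-overlapping parts with the origin at the bottom-left of its bounding rectangle.
Bottom flange: 280 × 20, A = 5 600 mm², x = 140 mm, Ī = 36 586 667 mm⁴.
Web: 12 × 200, A = 2 400 mm², x = 140 mm, Ī = 28 800 mm⁴.
Top flange: 280 × 20, A = 5 600 mm², x = 140 mm, Ī = 36 586 667 mm⁴.
By symmetry the centroid is at mid-width, x̄ = 140 mm.
All pieces are centred on the vertical centroidal axis, so I = ΣĪ = 73 202 133 mm⁴.

I_y ≈ 7.320 × 10⁷ mm⁴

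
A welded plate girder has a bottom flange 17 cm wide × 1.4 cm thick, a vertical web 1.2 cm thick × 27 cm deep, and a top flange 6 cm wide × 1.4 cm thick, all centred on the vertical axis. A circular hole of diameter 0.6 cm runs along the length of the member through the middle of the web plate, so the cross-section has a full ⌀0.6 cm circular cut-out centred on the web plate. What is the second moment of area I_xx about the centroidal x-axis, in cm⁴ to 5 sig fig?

Break the section into simple shapes (no overlaps), measuring from the bottom-left corner of the bounding box.
Bottom plate: 17 × 1.4, A = 23.8 cm², y = 0.7 cm, Ī = 3.887333 cm⁴.
Web plate: 1.2 × 27, A = 32.4 cm², y = 14.9 cm, Ī = 1968.3 cm⁴.
Top plate: 6 × 1.4, A = 8.4 cm², y = 29.1 cm, Ī = 1.372 cm⁴.
Hole (subtracted): ⌀0.6, A = 0.2827433 cm², y = 14.9 cm, Ī = 0.006361725 cm⁴.
Centroid: ȳ = ΣA·y / ΣA = 11.49998 cm.
Transfer each piece to the centroidal x-axis using Ī + A·d² with d = y − 11.49998:
  bottom plate: d = -10.79998 cm → contributes +2779.909 cm⁴
  web plate: d = 3.400021 cm → contributes +2342.849 cm⁴
  top plate: d = 17.60002 cm → contributes +2603.362 cm⁴
  hole: d = 3.400021 cm → contributes −3.274914 cm⁴
Total I = 7722.844 cm⁴.

I_xx ≈ 7722.8 cm⁴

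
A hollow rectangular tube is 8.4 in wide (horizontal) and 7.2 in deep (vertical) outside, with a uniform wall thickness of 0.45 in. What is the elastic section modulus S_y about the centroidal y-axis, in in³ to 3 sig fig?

S_y ≈ 31.9 in³

Treat the section as a set of non-overlapping primitives; coordinates are from the bounding-box lower-left.
Outer rectangle: 8.4 × 7.2, A = 60.48 in², x = 4.2 in, Ī = 355.62 in⁴.
Inner void (subtracted): 7.5 × 6.3, A = 47.25 in², x = 4.2 in, Ī = 221.48 in⁴.
By symmetry the centroid is at mid-width, x̄ = 4.2 in.
All pieces are centred on the centroidal y-axis, so I = ΣĪ (holes subtracted) = 134.14 in⁴.
Extreme fibre distance c = 4.2 in; S = I/c = 31.938 in³.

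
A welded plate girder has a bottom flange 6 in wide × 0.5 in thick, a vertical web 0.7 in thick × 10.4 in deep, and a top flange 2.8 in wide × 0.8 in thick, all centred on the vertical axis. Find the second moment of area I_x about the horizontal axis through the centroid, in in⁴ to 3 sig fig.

Decompose the section into non-overlapping parts with the origin at the bottom-left of its bounding rectangle.
Bottom plate: 6 × 0.5, A = 3 in², y = 0.25 in, Ī = 0.0625 in⁴.
Web plate: 0.7 × 10.4, A = 7.28 in², y = 5.7 in, Ī = 65.617 in⁴.
Top plate: 2.8 × 0.8, A = 2.24 in², y = 11.3 in, Ī = 0.11947 in⁴.
Centroid: ȳ = ΣA·y / ΣA = 5.396 in.
Transfer each piece to the horizontal axis through the centroid using Ī + A·d² with d = y − 5.396:
  bottom plate: d = -5.146 in → contributes +79.507 in⁴
  web plate: d = 0.30399 in → contributes +66.29 in⁴
  top plate: d = 5.904 in → contributes +78.199 in⁴
Total I = 224 in⁴.

I_x ≈ 224 in⁴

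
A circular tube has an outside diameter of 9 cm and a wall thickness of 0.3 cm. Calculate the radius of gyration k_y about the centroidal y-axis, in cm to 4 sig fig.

Break the section into simple shapes (no overlaps), measuring from the bottom-left corner of the bounding box.
Outer circle: ⌀9, A = 63.6173 cm², x = 4.5 cm, Ī = 322.062 cm⁴.
Bore (subtracted): ⌀8.4, A = 55.4177 cm², x = 4.5 cm, Ī = 244.392 cm⁴.
By symmetry the centroid is at mid-width, x̄ = 4.5 cm.
All pieces are centred on the centroidal y-axis, so I = ΣĪ (holes subtracted) = 77.6703 cm⁴.
Radius of gyration: k = √(I/A) = √(77.6703 / 8.19956) = 3.07774 cm.

k_y ≈ 3.078 cm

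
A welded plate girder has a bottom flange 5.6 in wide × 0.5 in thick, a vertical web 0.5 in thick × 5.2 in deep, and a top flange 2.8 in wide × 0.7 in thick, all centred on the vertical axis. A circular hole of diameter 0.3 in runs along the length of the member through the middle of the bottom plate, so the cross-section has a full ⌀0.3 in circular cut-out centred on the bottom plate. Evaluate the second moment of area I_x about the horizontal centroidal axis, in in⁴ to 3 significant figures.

I_x ≈ 44.7 in⁴

Break the section into simple shapes (no overlaps), measuring from the bottom-left corner of the bounding box.
Bottom plate: 5.6 × 0.5, A = 2.8 in², y = 0.25 in, Ī = 0.058333 in⁴.
Web plate: 0.5 × 5.2, A = 2.6 in², y = 3.1 in, Ī = 5.8587 in⁴.
Top plate: 2.8 × 0.7, A = 1.96 in², y = 6.05 in, Ī = 0.080033 in⁴.
Hole (subtracted): ⌀0.3, A = 0.070686 in², y = 0.25 in, Ī = 0.00039761 in⁴.
Centroid: ȳ = ΣA·y / ΣA = 2.8261 in.
Transfer each piece to the horizontal centroidal axis using Ī + A·d² with d = y − 2.8261:
  bottom plate: d = -2.5761 in → contributes +18.64 in⁴
  web plate: d = 0.2739 in → contributes +6.0537 in⁴
  top plate: d = 3.2239 in → contributes +20.451 in⁴
  hole: d = -2.5761 in → contributes −0.46949 in⁴
Total I = 44.676 in⁴.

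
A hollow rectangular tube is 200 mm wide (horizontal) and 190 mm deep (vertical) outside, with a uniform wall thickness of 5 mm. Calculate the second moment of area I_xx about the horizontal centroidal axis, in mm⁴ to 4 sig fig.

Treat the section as a set of non-overlapping primitives; coordinates are from the bounding-box lower-left.
Outer rectangle: 200 × 190, A = 38 000 mm², y = 95 mm, Ī = 114 316 667 mm⁴.
Inner void (subtracted): 190 × 180, A = 34 200 mm², y = 95 mm, Ī = 92 340 000 mm⁴.
By symmetry the centroid is at mid-height, ȳ = 95 mm.
All pieces are centred on the horizontal centroidal axis, so I = ΣĪ (holes subtracted) = 21 976 667 mm⁴.

I_xx ≈ 2.198 × 10⁷ mm⁴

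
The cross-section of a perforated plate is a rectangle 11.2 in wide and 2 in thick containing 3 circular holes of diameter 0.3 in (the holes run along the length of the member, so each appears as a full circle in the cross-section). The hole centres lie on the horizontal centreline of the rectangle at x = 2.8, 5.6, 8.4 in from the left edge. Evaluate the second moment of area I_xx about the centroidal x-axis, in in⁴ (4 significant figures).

Treat the section as a set of non-overlapping primitives; coordinates are from the bounding-box lower-left.
Plate: 11.2 × 2, A = 22.4 in², y = 1 in, Ī = 7.46667 in⁴.
Hole 1 (subtracted): ⌀0.3, A = 0.0706858 in², y = 1 in, Ī = 0.000397608 in⁴.
Hole 2 (subtracted): ⌀0.3, A = 0.0706858 in², y = 1 in, Ī = 0.000397608 in⁴.
Hole 3 (subtracted): ⌀0.3, A = 0.0706858 in², y = 1 in, Ī = 0.000397608 in⁴.
By symmetry the centroid is at mid-height, ȳ = 1 in.
All pieces are centred on the centroidal x-axis, so I = ΣĪ (holes subtracted) = 7.46547 in⁴.

I_xx ≈ 7.465 in⁴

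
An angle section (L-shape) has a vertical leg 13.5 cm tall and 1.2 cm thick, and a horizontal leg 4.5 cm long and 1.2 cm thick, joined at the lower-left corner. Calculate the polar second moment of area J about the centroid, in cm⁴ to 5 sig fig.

Decompose the section into non-overlapping parts with the origin at the bottom-left of its bounding rectangle.
Vertical leg: 1.2 × 13.5, A = 16.2 cm², y = 6.75 cm, Ī = 246.0375 cm⁴.
Horizontal leg (remainder): 3.3 × 1.2, A = 3.96 cm², y = 0.6 cm, Ī = 0.4752 cm⁴.
Centroid: ȳ = ΣA·y / ΣA = 5.541964 cm.
Transfer each piece to the centroidal x-axis using Ī + A·d² with d = y − 5.541964:
  vertical leg: d = 1.208036 cm → contributes +269.679 cm⁴
  horizontal leg (remainder): d = -4.941964 cm → contributes +97.19032 cm⁴
Total I = 366.8693 cm⁴.
For the y-axis: x̄ = 1.041964 cm.
Repeating about the centroidal y-axis gives I_y = 21.6473 cm⁴.
Polar second moment: J = I_x + I_y = 388.5166 cm⁴.

J ≈ 388.52 cm⁴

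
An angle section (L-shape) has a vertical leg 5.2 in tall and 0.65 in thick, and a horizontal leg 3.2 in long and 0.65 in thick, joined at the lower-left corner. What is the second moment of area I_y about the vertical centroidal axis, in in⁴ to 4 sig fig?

I_y ≈ 3.864 in⁴

Decompose the section into non-overlapping parts with the origin at the bottom-left of its bounding rectangle.
Vertical leg: 0.65 × 5.2, A = 3.38 in², x = 0.325 in, Ī = 0.119004 in⁴.
Horizontal leg (remainder): 2.55 × 0.65, A = 1.6575 in², x = 1.925 in, Ī = 0.898158 in⁴.
Centroid: x̄ = ΣA·x / ΣA = 0.851452 in.
Transfer each piece to the vertical centroidal axis using Ī + A·d² with d = x − 0.851452:
  vertical leg: d = -0.526452 in → contributes +1.05578 in⁴
  horizontal leg (remainder): d = 1.07355 in → contributes +2.80844 in⁴
Total I = 3.86421 in⁴.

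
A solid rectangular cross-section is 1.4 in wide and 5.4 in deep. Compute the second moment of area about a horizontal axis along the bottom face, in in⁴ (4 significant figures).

The section: 1.4 × 5.4, A = 7.56 in², y = 2.7 in, Ī = 18.3708 in⁴.
Transfer it to a horizontal axis along the bottom face using Ī + A·d² with d = y − 0:
  the section: d = 2.7 in → contributes +73.4832 in⁴
Total I = 73.4832 in⁴.

I_base ≈ 73.48 in⁴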